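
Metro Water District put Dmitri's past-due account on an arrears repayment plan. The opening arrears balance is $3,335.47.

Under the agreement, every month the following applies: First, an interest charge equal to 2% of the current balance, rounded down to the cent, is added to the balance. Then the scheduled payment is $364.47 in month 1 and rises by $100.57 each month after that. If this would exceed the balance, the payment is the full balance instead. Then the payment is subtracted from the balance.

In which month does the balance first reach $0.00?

6

Month 1: $3,335.47 +$66.70 interest = $3,402.17; pay $364.47 → $3,037.70
Month 2: $3,037.70 +$60.75 interest = $3,098.45; pay $465.04 → $2,633.41
Month 3: $2,633.41 +$52.66 interest = $2,686.07; pay $565.61 → $2,120.46
Month 4: $2,120.46 +$42.40 interest = $2,162.86; pay $666.18 → $1,496.68
Month 5: $1,496.68 +$29.93 interest = $1,526.61; pay $766.75 → $759.86
Month 6: $759.86 +$15.19 interest = $775.05; pay $775.05 → $0.00
Balance reaches $0.00 in month 6.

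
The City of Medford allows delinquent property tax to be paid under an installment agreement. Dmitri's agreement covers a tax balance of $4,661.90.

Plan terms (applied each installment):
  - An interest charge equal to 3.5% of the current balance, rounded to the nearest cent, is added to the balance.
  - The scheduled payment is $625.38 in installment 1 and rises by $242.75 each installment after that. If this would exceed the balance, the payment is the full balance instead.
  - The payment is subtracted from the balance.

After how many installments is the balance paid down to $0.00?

Installment 1: $4,661.90 +$163.17 interest = $4,825.07; pay $625.38 → $4,199.69
Installment 2: $4,199.69 +$146.99 interest = $4,346.68; pay $868.13 → $3,478.55
Installment 3: $3,478.55 +$121.75 interest = $3,600.30; pay $1,110.88 → $2,489.42
Installment 4: $2,489.42 +$87.13 interest = $2,576.55; pay $1,353.63 → $1,222.92
Installment 5: $1,222.92 +$42.80 interest = $1,265.72; pay $1,265.72 → $0.00
Balance reaches $0.00 in installment 5.

5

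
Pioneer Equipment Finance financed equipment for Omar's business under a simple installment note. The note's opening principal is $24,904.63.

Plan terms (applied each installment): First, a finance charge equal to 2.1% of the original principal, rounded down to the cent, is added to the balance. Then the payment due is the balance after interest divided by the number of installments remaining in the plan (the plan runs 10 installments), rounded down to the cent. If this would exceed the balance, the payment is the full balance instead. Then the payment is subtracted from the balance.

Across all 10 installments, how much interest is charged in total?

# | Opening | Interest | Payment | End bal
1 | $24,904.63 | $522.99 | $2,542.76 | $22,884.86
2 | $22,884.86 | $522.99 | $2,600.87 | $20,806.98
3 | $20,806.98 | $522.99 | $2,666.24 | $18,663.73
4 | $18,663.73 | $522.99 | $2,740.96 | $16,445.76
5 | $16,445.76 | $522.99 | $2,828.12 | $14,140.63
6 | $14,140.63 | $522.99 | $2,932.72 | $11,730.90
7 | $11,730.90 | $522.99 | $3,063.47 | $9,190.42
8 | $9,190.42 | $522.99 | $3,237.80 | $6,475.61
9 | $6,475.61 | $522.99 | $3,499.30 | $3,499.30
10 | $3,499.30 | $522.99 | $4,022.29 | $0.00
Total interest: $522.99 + $522.99 + $522.99 + $522.99 + $522.99 + $522.99 + $522.99 + $522.99 + $522.99 + $522.99 = $5,229.90

$5,229.90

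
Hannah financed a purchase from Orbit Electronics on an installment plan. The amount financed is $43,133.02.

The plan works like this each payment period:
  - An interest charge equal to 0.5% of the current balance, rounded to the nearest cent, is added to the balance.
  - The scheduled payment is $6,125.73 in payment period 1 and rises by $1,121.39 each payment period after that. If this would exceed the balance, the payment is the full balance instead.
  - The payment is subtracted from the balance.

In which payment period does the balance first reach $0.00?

Payment period 1: $43,133.02 +$215.67 interest = $43,348.69; pay $6,125.73 → $37,222.96
Payment period 2: $37,222.96 +$186.11 interest = $37,409.07; pay $7,247.12 → $30,161.95
Payment period 3: $30,161.95 +$150.81 interest = $30,312.76; pay $8,368.51 → $21,944.25
Payment period 4: $21,944.25 +$109.72 interest = $22,053.97; pay $9,489.90 → $12,564.07
Payment period 5: $12,564.07 +$62.82 interest = $12,626.89; pay $10,611.29 → $2,015.60
Payment period 6: $2,015.60 +$10.08 interest = $2,025.68; pay $2,025.68 → $0.00
Balance reaches $0.00 in payment period 6.

6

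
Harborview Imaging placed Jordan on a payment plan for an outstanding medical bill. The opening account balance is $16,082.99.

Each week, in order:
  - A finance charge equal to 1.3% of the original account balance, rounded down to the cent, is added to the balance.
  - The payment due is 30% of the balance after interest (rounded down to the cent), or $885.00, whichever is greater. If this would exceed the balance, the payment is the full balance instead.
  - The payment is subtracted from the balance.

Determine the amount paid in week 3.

Week 1: opening $16,082.99; interest $209.07 → $16,292.06; payment $4,887.61; balance $11,404.45
Week 2: opening $11,404.45; interest $209.07 → $11,613.52; payment $3,484.05; balance $8,129.47
Week 3: opening $8,129.47; interest $209.07 → $8,338.54; payment $2,501.56; balance $5,836.98

$2,501.56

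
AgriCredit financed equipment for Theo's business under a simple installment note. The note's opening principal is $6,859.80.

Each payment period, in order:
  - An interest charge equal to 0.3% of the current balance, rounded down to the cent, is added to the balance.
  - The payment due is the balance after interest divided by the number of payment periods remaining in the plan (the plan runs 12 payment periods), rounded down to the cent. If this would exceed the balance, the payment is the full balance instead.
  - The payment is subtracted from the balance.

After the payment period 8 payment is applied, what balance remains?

Payment period 1: opening $6,859.80; interest $20.57 → $6,880.37; payment $573.36; balance $6,307.01
Payment period 2: opening $6,307.01; interest $18.92 → $6,325.93; payment $575.08; balance $5,750.85
Payment period 3: opening $5,750.85; interest $17.25 → $5,768.10; payment $576.81; balance $5,191.29
Payment period 4: opening $5,191.29; interest $15.57 → $5,206.86; payment $578.54; balance $4,628.32
Payment period 5: opening $4,628.32; interest $13.88 → $4,642.20; payment $580.27; balance $4,061.93
Payment period 6: opening $4,061.93; interest $12.18 → $4,074.11; payment $582.01; balance $3,492.10
Payment period 7: opening $3,492.10; interest $10.47 → $3,502.57; payment $583.76; balance $2,918.81
Payment period 8: opening $2,918.81; interest $8.75 → $2,927.56; payment $585.51; balance $2,342.05

$2,342.05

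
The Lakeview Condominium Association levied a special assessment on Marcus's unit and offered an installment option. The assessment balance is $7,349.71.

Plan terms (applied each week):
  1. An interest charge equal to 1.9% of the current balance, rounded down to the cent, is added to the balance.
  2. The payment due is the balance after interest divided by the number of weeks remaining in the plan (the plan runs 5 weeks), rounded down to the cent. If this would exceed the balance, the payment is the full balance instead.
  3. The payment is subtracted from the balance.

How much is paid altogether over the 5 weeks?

# | Opening | Interest | Payment | End bal
1 | $7,349.71 | $139.64 | $1,497.87 | $5,991.48
2 | $5,991.48 | $113.83 | $1,526.32 | $4,578.99
3 | $4,578.99 | $87.00 | $1,555.33 | $3,110.66
4 | $3,110.66 | $59.10 | $1,584.88 | $1,584.88
5 | $1,584.88 | $30.11 | $1,614.99 | $0.00
Total paid: $7,779.39

$7,779.39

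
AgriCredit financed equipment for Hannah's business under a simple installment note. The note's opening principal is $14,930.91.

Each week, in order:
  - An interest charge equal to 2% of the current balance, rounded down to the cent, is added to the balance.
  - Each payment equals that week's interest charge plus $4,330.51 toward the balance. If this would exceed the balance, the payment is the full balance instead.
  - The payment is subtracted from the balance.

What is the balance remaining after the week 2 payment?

Week 1: $14,930.91 +$298.61 interest = $15,229.52; pay $4,629.12 → $10,600.40
Week 2: $10,600.40 +$212.00 interest = $10,812.40; pay $4,542.51 → $6,269.89

$6,269.89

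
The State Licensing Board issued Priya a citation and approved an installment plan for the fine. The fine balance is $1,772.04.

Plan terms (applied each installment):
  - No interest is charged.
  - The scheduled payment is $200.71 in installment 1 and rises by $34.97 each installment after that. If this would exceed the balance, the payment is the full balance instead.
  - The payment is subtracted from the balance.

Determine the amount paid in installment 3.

$270.65

Installment 1: opening $1,772.04; payment $200.71; balance $1,571.33
Installment 2: opening $1,571.33; payment $235.68; balance $1,335.65
Installment 3: opening $1,335.65; payment $270.65; balance $1,065.00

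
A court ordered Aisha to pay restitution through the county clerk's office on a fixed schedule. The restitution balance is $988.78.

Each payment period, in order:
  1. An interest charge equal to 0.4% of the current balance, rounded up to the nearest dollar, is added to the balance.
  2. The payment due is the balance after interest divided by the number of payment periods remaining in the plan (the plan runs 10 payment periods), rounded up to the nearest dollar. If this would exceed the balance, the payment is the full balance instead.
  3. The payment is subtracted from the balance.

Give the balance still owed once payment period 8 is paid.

$203.78

Payment period 1: $988.78 +$4.00 interest = $992.78; pay $100.00 → $892.78
Payment period 2: $892.78 +$4.00 interest = $896.78; pay $100.00 → $796.78
Payment period 3: $796.78 +$4.00 interest = $800.78; pay $101.00 → $699.78
Payment period 4: $699.78 +$3.00 interest = $702.78; pay $101.00 → $601.78
Payment period 5: $601.78 +$3.00 interest = $604.78; pay $101.00 → $503.78
Payment period 6: $503.78 +$3.00 interest = $506.78; pay $102.00 → $404.78
Payment period 7: $404.78 +$2.00 interest = $406.78; pay $102.00 → $304.78
Payment period 8: $304.78 +$2.00 interest = $306.78; pay $103.00 → $203.78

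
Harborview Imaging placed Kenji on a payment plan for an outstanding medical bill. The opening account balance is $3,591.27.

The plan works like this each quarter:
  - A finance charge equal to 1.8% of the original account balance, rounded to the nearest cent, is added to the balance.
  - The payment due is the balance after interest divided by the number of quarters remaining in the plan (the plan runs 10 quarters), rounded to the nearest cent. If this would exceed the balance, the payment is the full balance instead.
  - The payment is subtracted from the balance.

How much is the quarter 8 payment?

$451.50

Quarter 1: $3,591.27 +$64.64 interest = $3,655.91; pay $365.59 → $3,290.32
Quarter 2: $3,290.32 +$64.64 interest = $3,354.96; pay $372.77 → $2,982.19
Quarter 3: $2,982.19 +$64.64 interest = $3,046.83; pay $380.85 → $2,665.98
Quarter 4: $2,665.98 +$64.64 interest = $2,730.62; pay $390.09 → $2,340.53
Quarter 5: $2,340.53 +$64.64 interest = $2,405.17; pay $400.86 → $2,004.31
Quarter 6: $2,004.31 +$64.64 interest = $2,068.95; pay $413.79 → $1,655.16
Quarter 7: $1,655.16 +$64.64 interest = $1,719.80; pay $429.95 → $1,289.85
Quarter 8: $1,289.85 +$64.64 interest = $1,354.49; pay $451.50 → $902.99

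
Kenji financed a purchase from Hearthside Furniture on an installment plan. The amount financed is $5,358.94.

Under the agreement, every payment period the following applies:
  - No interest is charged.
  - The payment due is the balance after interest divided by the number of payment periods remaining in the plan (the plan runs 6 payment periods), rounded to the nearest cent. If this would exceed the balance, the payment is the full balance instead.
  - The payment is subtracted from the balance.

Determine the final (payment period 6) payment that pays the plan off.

$893.15

# | Opening | Payment | End bal
1 | $5,358.94 | $893.16 | $4,465.78
2 | $4,465.78 | $893.16 | $3,572.62
3 | $3,572.62 | $893.16 | $2,679.46
4 | $2,679.46 | $893.15 | $1,786.31
5 | $1,786.31 | $893.16 | $893.15
6 | $893.15 | $893.15 | $0.00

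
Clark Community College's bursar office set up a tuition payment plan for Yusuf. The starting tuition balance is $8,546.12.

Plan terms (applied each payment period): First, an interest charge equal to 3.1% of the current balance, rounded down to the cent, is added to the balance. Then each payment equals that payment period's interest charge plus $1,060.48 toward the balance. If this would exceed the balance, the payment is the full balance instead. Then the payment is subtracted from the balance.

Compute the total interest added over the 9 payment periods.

$1,200.83

Payment period 1: opening $8,546.12; interest $264.92 → $8,811.04; payment $1,325.40; balance $7,485.64
Payment period 2: opening $7,485.64; interest $232.05 → $7,717.69; payment $1,292.53; balance $6,425.16
Payment period 3: opening $6,425.16; interest $199.17 → $6,624.33; payment $1,259.65; balance $5,364.68
Payment period 4: opening $5,364.68; interest $166.30 → $5,530.98; payment $1,226.78; balance $4,304.20
Payment period 5: opening $4,304.20; interest $133.43 → $4,437.63; payment $1,193.91; balance $3,243.72
Payment period 6: opening $3,243.72; interest $100.55 → $3,344.27; payment $1,161.03; balance $2,183.24
Payment period 7: opening $2,183.24; interest $67.68 → $2,250.92; payment $1,128.16; balance $1,122.76
Payment period 8: opening $1,122.76; interest $34.80 → $1,157.56; payment $1,095.28; balance $62.28
Payment period 9: opening $62.28; interest $1.93 → $64.21; payment $64.21; balance $0.00
Total interest: $264.92 + $232.05 + $199.17 + $166.30 + $133.43 + $100.55 + $67.68 + $34.80 + $1.93 = $1,200.83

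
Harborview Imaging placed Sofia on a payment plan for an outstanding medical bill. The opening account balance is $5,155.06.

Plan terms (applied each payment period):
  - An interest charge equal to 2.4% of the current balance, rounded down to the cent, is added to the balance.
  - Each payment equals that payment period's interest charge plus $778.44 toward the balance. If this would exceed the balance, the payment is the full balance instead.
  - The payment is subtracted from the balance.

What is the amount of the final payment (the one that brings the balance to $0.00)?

$496.04

# | Opening | Interest | Payment | End bal
1 | $5,155.06 | $123.72 | $902.16 | $4,376.62
2 | $4,376.62 | $105.03 | $883.47 | $3,598.18
3 | $3,598.18 | $86.35 | $864.79 | $2,819.74
4 | $2,819.74 | $67.67 | $846.11 | $2,041.30
5 | $2,041.30 | $48.99 | $827.43 | $1,262.86
6 | $1,262.86 | $30.30 | $808.74 | $484.42
7 | $484.42 | $11.62 | $496.04 | $0.00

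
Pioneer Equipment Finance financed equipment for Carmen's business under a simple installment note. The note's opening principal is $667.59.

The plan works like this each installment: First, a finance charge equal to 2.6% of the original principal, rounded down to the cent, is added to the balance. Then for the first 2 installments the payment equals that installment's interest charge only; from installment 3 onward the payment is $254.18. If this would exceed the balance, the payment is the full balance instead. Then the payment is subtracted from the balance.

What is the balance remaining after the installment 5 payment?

$0.00

Installment 1: $667.59 +$17.35 interest = $684.94; pay $17.35 → $667.59
Installment 2: $667.59 +$17.35 interest = $684.94; pay $17.35 → $667.59
Installment 3: $667.59 +$17.35 interest = $684.94; pay $254.18 → $430.76
Installment 4: $430.76 +$17.35 interest = $448.11; pay $254.18 → $193.93
Installment 5: $193.93 +$17.35 interest = $211.28; pay $211.28 → $0.00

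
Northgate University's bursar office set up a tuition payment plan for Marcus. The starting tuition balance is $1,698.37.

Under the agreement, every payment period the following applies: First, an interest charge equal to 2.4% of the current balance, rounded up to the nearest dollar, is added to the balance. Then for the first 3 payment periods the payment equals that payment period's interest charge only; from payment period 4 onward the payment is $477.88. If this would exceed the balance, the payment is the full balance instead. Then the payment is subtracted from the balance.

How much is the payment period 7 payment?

$365.73

Payment period 1: opening $1,698.37; interest $41.00 → $1,739.37; payment $41.00; balance $1,698.37
Payment period 2: opening $1,698.37; interest $41.00 → $1,739.37; payment $41.00; balance $1,698.37
Payment period 3: opening $1,698.37; interest $41.00 → $1,739.37; payment $41.00; balance $1,698.37
Payment period 4: opening $1,698.37; interest $41.00 → $1,739.37; payment $477.88; balance $1,261.49
Payment period 5: opening $1,261.49; interest $31.00 → $1,292.49; payment $477.88; balance $814.61
Payment period 6: opening $814.61; interest $20.00 → $834.61; payment $477.88; balance $356.73
Payment period 7: opening $356.73; interest $9.00 → $365.73; payment $365.73; balance $0.00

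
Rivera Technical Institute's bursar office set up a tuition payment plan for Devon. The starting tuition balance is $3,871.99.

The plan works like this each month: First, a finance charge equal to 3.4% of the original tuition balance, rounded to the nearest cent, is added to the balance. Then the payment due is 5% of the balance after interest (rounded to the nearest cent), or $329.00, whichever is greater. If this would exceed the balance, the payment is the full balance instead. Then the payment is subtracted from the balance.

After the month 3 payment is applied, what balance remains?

$3,279.94

Month 1: $3,871.99 +$131.65 interest = $4,003.64; pay $329.00 → $3,674.64
Month 2: $3,674.64 +$131.65 interest = $3,806.29; pay $329.00 → $3,477.29
Month 3: $3,477.29 +$131.65 interest = $3,608.94; pay $329.00 → $3,279.94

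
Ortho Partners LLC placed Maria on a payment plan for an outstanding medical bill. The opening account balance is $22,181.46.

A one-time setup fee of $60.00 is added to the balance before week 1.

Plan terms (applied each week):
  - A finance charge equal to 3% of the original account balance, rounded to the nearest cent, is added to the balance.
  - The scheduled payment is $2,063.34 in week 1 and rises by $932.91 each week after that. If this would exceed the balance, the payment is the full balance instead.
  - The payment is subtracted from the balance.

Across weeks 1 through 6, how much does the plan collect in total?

$26,234.10

Week 1: $22,241.46 +$665.44 interest = $22,906.90; pay $2,063.34 → $20,843.56
Week 2: $20,843.56 +$665.44 interest = $21,509.00; pay $2,996.25 → $18,512.75
Week 3: $18,512.75 +$665.44 interest = $19,178.19; pay $3,929.16 → $15,249.03
Week 4: $15,249.03 +$665.44 interest = $15,914.47; pay $4,862.07 → $11,052.40
Week 5: $11,052.40 +$665.44 interest = $11,717.84; pay $5,794.98 → $5,922.86
Week 6: $5,922.86 +$665.44 interest = $6,588.30; pay $6,588.30 → $0.00
Total paid: $26,234.10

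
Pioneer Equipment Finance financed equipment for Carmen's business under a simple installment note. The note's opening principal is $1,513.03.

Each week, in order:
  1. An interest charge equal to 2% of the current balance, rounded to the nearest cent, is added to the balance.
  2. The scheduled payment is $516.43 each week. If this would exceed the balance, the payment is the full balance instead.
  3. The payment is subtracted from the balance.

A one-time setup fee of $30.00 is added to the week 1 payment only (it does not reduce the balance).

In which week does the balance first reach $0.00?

Week 1: $1,513.03 +$30.26 interest = $1,543.29; pay $516.43 (+ $30.00 fee) → $1,026.86
Week 2: $1,026.86 +$20.54 interest = $1,047.40; pay $516.43 → $530.97
Week 3: $530.97 +$10.62 interest = $541.59; pay $516.43 → $25.16
Week 4: $25.16 +$0.50 interest = $25.66; pay $25.66 → $0.00
Balance reaches $0.00 in week 4.

4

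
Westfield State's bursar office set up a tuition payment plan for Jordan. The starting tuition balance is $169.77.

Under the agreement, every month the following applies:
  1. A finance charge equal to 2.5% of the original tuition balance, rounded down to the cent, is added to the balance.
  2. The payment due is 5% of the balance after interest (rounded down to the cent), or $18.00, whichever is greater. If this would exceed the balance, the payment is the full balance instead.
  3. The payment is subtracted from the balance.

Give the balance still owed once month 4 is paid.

Month 1: opening $169.77; interest $4.24 → $174.01; payment $18.00; balance $156.01
Month 2: opening $156.01; interest $4.24 → $160.25; payment $18.00; balance $142.25
Month 3: opening $142.25; interest $4.24 → $146.49; payment $18.00; balance $128.49
Month 4: opening $128.49; interest $4.24 → $132.73; payment $18.00; balance $114.73

$114.73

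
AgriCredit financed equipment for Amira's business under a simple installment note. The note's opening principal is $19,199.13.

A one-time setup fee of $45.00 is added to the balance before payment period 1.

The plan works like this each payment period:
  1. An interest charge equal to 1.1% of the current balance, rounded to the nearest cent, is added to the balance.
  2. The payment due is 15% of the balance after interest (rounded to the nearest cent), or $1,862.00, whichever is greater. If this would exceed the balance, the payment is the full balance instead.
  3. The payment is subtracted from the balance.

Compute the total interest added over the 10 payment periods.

# | Opening | Interest | Payment | End bal
1 | $19,244.13 | $211.69 | $2,918.37 | $16,537.45
2 | $16,537.45 | $181.91 | $2,507.90 | $14,211.46
3 | $14,211.46 | $156.33 | $2,155.17 | $12,212.62
4 | $12,212.62 | $134.34 | $1,862.00 | $10,484.96
5 | $10,484.96 | $115.33 | $1,862.00 | $8,738.29
6 | $8,738.29 | $96.12 | $1,862.00 | $6,972.41
7 | $6,972.41 | $76.70 | $1,862.00 | $5,187.11
8 | $5,187.11 | $57.06 | $1,862.00 | $3,382.17
9 | $3,382.17 | $37.20 | $1,862.00 | $1,557.37
10 | $1,557.37 | $17.13 | $1,574.50 | $0.00
Total interest: $211.69 + $181.91 + $156.33 + $134.34 + $115.33 + $96.12 + $76.70 + $57.06 + $37.20 + $17.13 = $1,083.81

$1,083.81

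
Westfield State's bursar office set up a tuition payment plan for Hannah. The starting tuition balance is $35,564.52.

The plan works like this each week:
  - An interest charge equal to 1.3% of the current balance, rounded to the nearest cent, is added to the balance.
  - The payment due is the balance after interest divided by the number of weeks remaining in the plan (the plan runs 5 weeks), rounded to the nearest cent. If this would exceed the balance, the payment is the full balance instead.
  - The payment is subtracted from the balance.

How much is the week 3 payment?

$7,393.93

Week 1: opening $35,564.52; interest $462.34 → $36,026.86; payment $7,205.37; balance $28,821.49
Week 2: opening $28,821.49; interest $374.68 → $29,196.17; payment $7,299.04; balance $21,897.13
Week 3: opening $21,897.13; interest $284.66 → $22,181.79; payment $7,393.93; balance $14,787.86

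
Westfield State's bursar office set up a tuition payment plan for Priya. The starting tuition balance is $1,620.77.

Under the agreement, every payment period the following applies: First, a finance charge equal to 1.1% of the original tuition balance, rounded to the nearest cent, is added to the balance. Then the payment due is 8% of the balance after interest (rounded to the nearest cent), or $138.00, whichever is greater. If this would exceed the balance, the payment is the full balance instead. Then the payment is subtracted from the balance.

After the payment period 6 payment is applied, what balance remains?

Payment period 1: $1,620.77 +$17.83 interest = $1,638.60; pay $138.00 → $1,500.60
Payment period 2: $1,500.60 +$17.83 interest = $1,518.43; pay $138.00 → $1,380.43
Payment period 3: $1,380.43 +$17.83 interest = $1,398.26; pay $138.00 → $1,260.26
Payment period 4: $1,260.26 +$17.83 interest = $1,278.09; pay $138.00 → $1,140.09
Payment period 5: $1,140.09 +$17.83 interest = $1,157.92; pay $138.00 → $1,019.92
Payment period 6: $1,019.92 +$17.83 interest = $1,037.75; pay $138.00 → $899.75

$899.75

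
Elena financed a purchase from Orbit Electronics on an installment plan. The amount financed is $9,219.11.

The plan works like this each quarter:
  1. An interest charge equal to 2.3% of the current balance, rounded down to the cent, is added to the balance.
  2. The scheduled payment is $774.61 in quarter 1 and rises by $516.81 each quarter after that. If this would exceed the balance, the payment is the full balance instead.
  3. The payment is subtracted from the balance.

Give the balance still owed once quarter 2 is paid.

# | Opening | Interest | Payment | End bal
1 | $9,219.11 | $212.03 | $774.61 | $8,656.53
2 | $8,656.53 | $199.10 | $1,291.42 | $7,564.21

$7,564.21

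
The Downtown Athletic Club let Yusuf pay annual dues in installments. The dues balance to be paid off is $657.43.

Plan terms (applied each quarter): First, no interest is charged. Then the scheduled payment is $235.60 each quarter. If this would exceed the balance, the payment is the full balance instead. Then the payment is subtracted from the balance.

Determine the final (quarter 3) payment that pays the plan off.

Quarter 1: $657.43 − $235.60 → $421.83
Quarter 2: $421.83 − $235.60 → $186.23
Quarter 3: $186.23 − $186.23 → $0.00

$186.23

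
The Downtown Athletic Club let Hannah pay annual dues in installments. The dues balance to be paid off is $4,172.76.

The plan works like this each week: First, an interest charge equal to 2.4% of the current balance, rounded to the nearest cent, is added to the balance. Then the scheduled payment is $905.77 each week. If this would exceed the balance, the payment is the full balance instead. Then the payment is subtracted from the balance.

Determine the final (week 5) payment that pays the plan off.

Week 1: opening $4,172.76; interest $100.15 → $4,272.91; payment $905.77; balance $3,367.14
Week 2: opening $3,367.14; interest $80.81 → $3,447.95; payment $905.77; balance $2,542.18
Week 3: opening $2,542.18; interest $61.01 → $2,603.19; payment $905.77; balance $1,697.42
Week 4: opening $1,697.42; interest $40.74 → $1,738.16; payment $905.77; balance $832.39
Week 5: opening $832.39; interest $19.98 → $852.37; payment $852.37; balance $0.00

$852.37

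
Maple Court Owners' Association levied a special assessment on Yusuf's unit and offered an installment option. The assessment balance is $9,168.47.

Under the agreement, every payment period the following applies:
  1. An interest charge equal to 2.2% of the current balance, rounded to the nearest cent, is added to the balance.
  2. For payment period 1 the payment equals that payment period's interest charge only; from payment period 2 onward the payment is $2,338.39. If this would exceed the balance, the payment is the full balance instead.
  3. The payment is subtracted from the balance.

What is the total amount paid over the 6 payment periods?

$9,898.19

Payment period 1: opening $9,168.47; interest $201.71 → $9,370.18; payment $201.71; balance $9,168.47
Payment period 2: opening $9,168.47; interest $201.71 → $9,370.18; payment $2,338.39; balance $7,031.79
Payment period 3: opening $7,031.79; interest $154.70 → $7,186.49; payment $2,338.39; balance $4,848.10
Payment period 4: opening $4,848.10; interest $106.66 → $4,954.76; payment $2,338.39; balance $2,616.37
Payment period 5: opening $2,616.37; interest $57.56 → $2,673.93; payment $2,338.39; balance $335.54
Payment period 6: opening $335.54; interest $7.38 → $342.92; payment $342.92; balance $0.00
Total paid: $9,898.19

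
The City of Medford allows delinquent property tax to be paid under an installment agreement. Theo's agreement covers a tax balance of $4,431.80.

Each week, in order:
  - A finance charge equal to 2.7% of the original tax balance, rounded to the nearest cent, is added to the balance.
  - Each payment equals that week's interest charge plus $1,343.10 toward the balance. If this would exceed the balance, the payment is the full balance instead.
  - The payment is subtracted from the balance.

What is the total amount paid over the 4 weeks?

# | Opening | Interest | Payment | End bal
1 | $4,431.80 | $119.66 | $1,462.76 | $3,088.70
2 | $3,088.70 | $119.66 | $1,462.76 | $1,745.60
3 | $1,745.60 | $119.66 | $1,462.76 | $402.50
4 | $402.50 | $119.66 | $522.16 | $0.00
Total paid: $4,910.44

$4,910.44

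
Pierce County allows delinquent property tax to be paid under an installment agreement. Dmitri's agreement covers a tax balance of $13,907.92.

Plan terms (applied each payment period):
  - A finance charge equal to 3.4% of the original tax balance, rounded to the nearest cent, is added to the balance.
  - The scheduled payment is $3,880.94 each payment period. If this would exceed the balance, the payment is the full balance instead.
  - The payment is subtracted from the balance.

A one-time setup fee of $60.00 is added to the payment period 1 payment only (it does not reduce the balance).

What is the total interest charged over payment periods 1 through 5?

Payment period 1: $13,907.92 +$472.87 interest = $14,380.79; pay $3,880.94 (+ $60.00 fee) → $10,499.85
Payment period 2: $10,499.85 +$472.87 interest = $10,972.72; pay $3,880.94 → $7,091.78
Payment period 3: $7,091.78 +$472.87 interest = $7,564.65; pay $3,880.94 → $3,683.71
Payment period 4: $3,683.71 +$472.87 interest = $4,156.58; pay $3,880.94 → $275.64
Payment period 5: $275.64 +$472.87 interest = $748.51; pay $748.51 → $0.00
Total interest: $472.87 + $472.87 + $472.87 + $472.87 + $472.87 = $2,364.35

$2,364.35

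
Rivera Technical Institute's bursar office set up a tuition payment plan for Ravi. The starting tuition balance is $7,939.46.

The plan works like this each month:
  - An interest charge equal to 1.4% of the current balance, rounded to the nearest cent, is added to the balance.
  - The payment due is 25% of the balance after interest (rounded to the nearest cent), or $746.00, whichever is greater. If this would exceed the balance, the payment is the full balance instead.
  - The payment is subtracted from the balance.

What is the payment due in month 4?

$885.25

# | Opening | Interest | Payment | End bal
1 | $7,939.46 | $111.15 | $2,012.65 | $6,037.96
2 | $6,037.96 | $84.53 | $1,530.62 | $4,591.87
3 | $4,591.87 | $64.29 | $1,164.04 | $3,492.12
4 | $3,492.12 | $48.89 | $885.25 | $2,655.76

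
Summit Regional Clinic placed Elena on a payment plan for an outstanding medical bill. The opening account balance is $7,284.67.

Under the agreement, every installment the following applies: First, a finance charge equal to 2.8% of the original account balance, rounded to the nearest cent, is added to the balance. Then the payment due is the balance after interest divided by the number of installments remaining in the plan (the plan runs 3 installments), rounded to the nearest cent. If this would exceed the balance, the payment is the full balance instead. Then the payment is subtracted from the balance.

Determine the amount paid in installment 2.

Installment 1: opening $7,284.67; interest $203.97 → $7,488.64; payment $2,496.21; balance $4,992.43
Installment 2: opening $4,992.43; interest $203.97 → $5,196.40; payment $2,598.20; balance $2,598.20

$2,598.20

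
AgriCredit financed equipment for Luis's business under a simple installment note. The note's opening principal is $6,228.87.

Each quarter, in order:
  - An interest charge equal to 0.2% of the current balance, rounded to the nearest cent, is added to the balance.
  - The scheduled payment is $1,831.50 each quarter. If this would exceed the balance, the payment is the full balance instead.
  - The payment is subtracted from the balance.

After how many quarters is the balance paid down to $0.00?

Quarter 1: $6,228.87 +$12.46 interest = $6,241.33; pay $1,831.50 → $4,409.83
Quarter 2: $4,409.83 +$8.82 interest = $4,418.65; pay $1,831.50 → $2,587.15
Quarter 3: $2,587.15 +$5.17 interest = $2,592.32; pay $1,831.50 → $760.82
Quarter 4: $760.82 +$1.52 interest = $762.34; pay $762.34 → $0.00
Balance reaches $0.00 in quarter 4.

4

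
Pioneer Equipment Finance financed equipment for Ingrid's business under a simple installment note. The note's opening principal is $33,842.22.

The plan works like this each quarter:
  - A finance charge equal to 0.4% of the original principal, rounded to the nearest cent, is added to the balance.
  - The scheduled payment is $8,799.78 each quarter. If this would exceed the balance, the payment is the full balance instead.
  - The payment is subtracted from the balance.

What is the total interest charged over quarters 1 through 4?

Quarter 1: opening $33,842.22; interest $135.37 → $33,977.59; payment $8,799.78; balance $25,177.81
Quarter 2: opening $25,177.81; interest $135.37 → $25,313.18; payment $8,799.78; balance $16,513.40
Quarter 3: opening $16,513.40; interest $135.37 → $16,648.77; payment $8,799.78; balance $7,848.99
Quarter 4: opening $7,848.99; interest $135.37 → $7,984.36; payment $7,984.36; balance $0.00
Total interest: $135.37 + $135.37 + $135.37 + $135.37 = $541.48

$541.48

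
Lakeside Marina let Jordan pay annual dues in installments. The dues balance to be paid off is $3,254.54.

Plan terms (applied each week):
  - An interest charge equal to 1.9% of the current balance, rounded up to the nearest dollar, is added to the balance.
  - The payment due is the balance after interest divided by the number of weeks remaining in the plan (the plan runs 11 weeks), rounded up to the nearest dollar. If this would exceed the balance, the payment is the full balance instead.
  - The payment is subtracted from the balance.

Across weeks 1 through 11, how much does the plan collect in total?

$3,655.54

Week 1: opening $3,254.54; interest $62.00 → $3,316.54; payment $302.00; balance $3,014.54
Week 2: opening $3,014.54; interest $58.00 → $3,072.54; payment $308.00; balance $2,764.54
Week 3: opening $2,764.54; interest $53.00 → $2,817.54; payment $314.00; balance $2,503.54
Week 4: opening $2,503.54; interest $48.00 → $2,551.54; payment $319.00; balance $2,232.54
Week 5: opening $2,232.54; interest $43.00 → $2,275.54; payment $326.00; balance $1,949.54
Week 6: opening $1,949.54; interest $38.00 → $1,987.54; payment $332.00; balance $1,655.54
Week 7: opening $1,655.54; interest $32.00 → $1,687.54; payment $338.00; balance $1,349.54
Week 8: opening $1,349.54; interest $26.00 → $1,375.54; payment $344.00; balance $1,031.54
Week 9: opening $1,031.54; interest $20.00 → $1,051.54; payment $351.00; balance $700.54
Week 10: opening $700.54; interest $14.00 → $714.54; payment $358.00; balance $356.54
Week 11: opening $356.54; interest $7.00 → $363.54; payment $363.54; balance $0.00
Total paid: $3,655.54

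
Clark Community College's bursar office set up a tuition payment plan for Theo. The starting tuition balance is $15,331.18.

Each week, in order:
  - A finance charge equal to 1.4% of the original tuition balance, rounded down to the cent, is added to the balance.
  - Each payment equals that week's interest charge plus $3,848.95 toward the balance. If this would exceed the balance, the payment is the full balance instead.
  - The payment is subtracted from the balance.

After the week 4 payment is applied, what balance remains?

Week 1: opening $15,331.18; interest $214.63 → $15,545.81; payment $4,063.58; balance $11,482.23
Week 2: opening $11,482.23; interest $214.63 → $11,696.86; payment $4,063.58; balance $7,633.28
Week 3: opening $7,633.28; interest $214.63 → $7,847.91; payment $4,063.58; balance $3,784.33
Week 4: opening $3,784.33; interest $214.63 → $3,998.96; payment $3,998.96; balance $0.00

$0.00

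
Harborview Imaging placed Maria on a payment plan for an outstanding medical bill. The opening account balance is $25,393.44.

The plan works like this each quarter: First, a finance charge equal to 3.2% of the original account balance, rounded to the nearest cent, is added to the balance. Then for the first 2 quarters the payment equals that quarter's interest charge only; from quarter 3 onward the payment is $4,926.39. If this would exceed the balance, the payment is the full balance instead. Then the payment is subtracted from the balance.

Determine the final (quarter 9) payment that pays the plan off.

$1,523.23

Quarter 1: opening $25,393.44; interest $812.59 → $26,206.03; payment $812.59; balance $25,393.44
Quarter 2: opening $25,393.44; interest $812.59 → $26,206.03; payment $812.59; balance $25,393.44
Quarter 3: opening $25,393.44; interest $812.59 → $26,206.03; payment $4,926.39; balance $21,279.64
Quarter 4: opening $21,279.64; interest $812.59 → $22,092.23; payment $4,926.39; balance $17,165.84
Quarter 5: opening $17,165.84; interest $812.59 → $17,978.43; payment $4,926.39; balance $13,052.04
Quarter 6: opening $13,052.04; interest $812.59 → $13,864.63; payment $4,926.39; balance $8,938.24
Quarter 7: opening $8,938.24; interest $812.59 → $9,750.83; payment $4,926.39; balance $4,824.44
Quarter 8: opening $4,824.44; interest $812.59 → $5,637.03; payment $4,926.39; balance $710.64
Quarter 9: opening $710.64; interest $812.59 → $1,523.23; payment $1,523.23; balance $0.00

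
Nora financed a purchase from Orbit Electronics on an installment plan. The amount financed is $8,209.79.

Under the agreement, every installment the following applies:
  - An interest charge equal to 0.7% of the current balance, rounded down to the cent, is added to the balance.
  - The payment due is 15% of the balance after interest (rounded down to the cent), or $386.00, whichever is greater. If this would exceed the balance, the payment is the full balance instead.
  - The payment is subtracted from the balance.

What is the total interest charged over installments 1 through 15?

$344.88

Installment 1: $8,209.79 +$57.46 interest = $8,267.25; pay $1,240.08 → $7,027.17
Installment 2: $7,027.17 +$49.19 interest = $7,076.36; pay $1,061.45 → $6,014.91
Installment 3: $6,014.91 +$42.10 interest = $6,057.01; pay $908.55 → $5,148.46
Installment 4: $5,148.46 +$36.03 interest = $5,184.49; pay $777.67 → $4,406.82
Installment 5: $4,406.82 +$30.84 interest = $4,437.66; pay $665.64 → $3,772.02
Installment 6: $3,772.02 +$26.40 interest = $3,798.42; pay $569.76 → $3,228.66
Installment 7: $3,228.66 +$22.60 interest = $3,251.26; pay $487.68 → $2,763.58
Installment 8: $2,763.58 +$19.34 interest = $2,782.92; pay $417.43 → $2,365.49
Installment 9: $2,365.49 +$16.55 interest = $2,382.04; pay $386.00 → $1,996.04
Installment 10: $1,996.04 +$13.97 interest = $2,010.01; pay $386.00 → $1,624.01
Installment 11: $1,624.01 +$11.36 interest = $1,635.37; pay $386.00 → $1,249.37
Installment 12: $1,249.37 +$8.74 interest = $1,258.11; pay $386.00 → $872.11
Installment 13: $872.11 +$6.10 interest = $878.21; pay $386.00 → $492.21
Installment 14: $492.21 +$3.44 interest = $495.65; pay $386.00 → $109.65
Installment 15: $109.65 +$0.76 interest = $110.41; pay $110.41 → $0.00
Total interest: $57.46 + $49.19 + $42.10 + $36.03 + $30.84 + $26.40 + $22.60 + $19.34 + $16.55 + $13.97 + $11.36 + $8.74 + $6.10 + $3.44 + $0.76 = $344.88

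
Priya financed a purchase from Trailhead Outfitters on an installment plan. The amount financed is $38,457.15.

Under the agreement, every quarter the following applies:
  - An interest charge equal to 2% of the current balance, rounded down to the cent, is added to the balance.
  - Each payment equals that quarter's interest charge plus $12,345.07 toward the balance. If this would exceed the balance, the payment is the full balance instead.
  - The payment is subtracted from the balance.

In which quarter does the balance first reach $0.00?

# | Opening | Interest | Payment | End bal
1 | $38,457.15 | $769.14 | $13,114.21 | $26,112.08
2 | $26,112.08 | $522.24 | $12,867.31 | $13,767.01
3 | $13,767.01 | $275.34 | $12,620.41 | $1,421.94
4 | $1,421.94 | $28.43 | $1,450.37 | $0.00
Balance reaches $0.00 in quarter 4.

4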